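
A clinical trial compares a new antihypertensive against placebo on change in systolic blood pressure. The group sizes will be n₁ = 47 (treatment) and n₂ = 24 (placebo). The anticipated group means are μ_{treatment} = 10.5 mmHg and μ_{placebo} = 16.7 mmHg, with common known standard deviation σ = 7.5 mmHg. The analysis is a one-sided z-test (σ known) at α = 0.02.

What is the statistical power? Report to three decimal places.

Standardized effect: d = |μ_{treatment} − μ_{placebo}| / σ = |10.5 − 16.7| / 7.5 = 0.8267
Noncentrality parameter: δ = d / √(1/n₁ + 1/n₂) = 0.8267 / √(1/47 + 1/24) = 3.2950
One-sided α = 0.02 → critical value z_{0.02} = 2.054.
Power = Φ(δ − 2.054) = Φ(1.241) = 0.8927.

Power ≈ 0.893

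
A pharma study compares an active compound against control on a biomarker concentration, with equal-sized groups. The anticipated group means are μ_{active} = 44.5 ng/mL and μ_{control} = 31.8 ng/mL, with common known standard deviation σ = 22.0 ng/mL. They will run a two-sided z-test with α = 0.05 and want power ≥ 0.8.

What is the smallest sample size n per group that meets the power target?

n = 48 per group

Standardized effect: d = |μ_{active} − μ_{control}| / σ = |44.5 − 31.8| / 22.0 = 0.5773
Set Φ(δ − 1.960) = 0.8; then δ − 1.960 = Φ⁻¹(0.8) = 0.842, giving δ = 2.802.
(The Φ(−δ − z_{α/2}) term is vanishingly small for δ > 0 and is dropped in the standard sample-size formula.)
δ = d·√(n/2) ⇒ n = 2(δ/d)² = 2 × (2.802 / 0.5773)² = 47.11.
Rounding up, n = 48 per group.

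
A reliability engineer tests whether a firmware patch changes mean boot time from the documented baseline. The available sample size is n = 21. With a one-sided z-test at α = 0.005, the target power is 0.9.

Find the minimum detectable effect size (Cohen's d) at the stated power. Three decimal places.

d ≈ 0.842

Need Φ(δ − 2.576) = 0.9, so δ = 2.576 + 1.282 = 3.857.
δ = d·√n ⇒ d = δ/√n = 3.857/√21 = 0.8417.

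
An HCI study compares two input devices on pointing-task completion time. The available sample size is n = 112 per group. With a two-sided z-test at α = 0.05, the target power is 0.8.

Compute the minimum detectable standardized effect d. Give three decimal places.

Required noncentrality: δ = z_{0.025} + z_{0.20} = 1.960 + 0.842 = 2.802.
(Lower-tail contribution to power is negligible for δ > 0.)
δ = d·√(n/2) ⇒ d = δ/√(n/2) = 2.802/√(112/2) = 0.3744.

d ≈ 0.374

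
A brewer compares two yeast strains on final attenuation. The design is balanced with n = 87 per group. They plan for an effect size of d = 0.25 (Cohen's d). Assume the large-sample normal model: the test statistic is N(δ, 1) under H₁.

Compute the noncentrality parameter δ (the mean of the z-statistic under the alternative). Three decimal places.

The noncentrality parameter scales effect size by the design's sample-size factor: δ = d·√(n/2) = 0.25 × √(87/2) = 1.6489

δ ≈ 1.649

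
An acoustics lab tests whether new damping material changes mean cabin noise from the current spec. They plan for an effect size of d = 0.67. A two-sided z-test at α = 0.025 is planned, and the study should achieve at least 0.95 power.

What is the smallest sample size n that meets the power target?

n = 34

For power 0.95 need Φ(δ − z_{0.0125}) = 0.95, so δ = z_{0.0125} + z_{0.05} = 2.241 + 1.645 = 3.886.
(Ignoring the negligible lower-tail rejection probability gives the usual closed-form inversion.)
δ = d·√n ⇒ n = (δ/d)² = (3.886 / 0.67)² = 33.64.
Rounding up, n = 34.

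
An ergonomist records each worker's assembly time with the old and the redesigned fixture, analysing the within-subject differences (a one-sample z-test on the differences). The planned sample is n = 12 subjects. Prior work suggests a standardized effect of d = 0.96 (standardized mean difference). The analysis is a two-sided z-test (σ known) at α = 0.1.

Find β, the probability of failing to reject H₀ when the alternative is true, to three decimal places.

Noncentrality parameter: δ = d·√n = 0.96 × √12 = 3.3255
Two-sided α = 0.1 → critical value z_{0.05} = 1.645.
Power = Φ(δ − 1.645) + Φ(−δ − 1.645) = Φ(1.681) + Φ(-4.970) = 0.9536 + 0.0000 = 0.9536.
Type II error: β = 1 − power = 1 − 0.9536 = 0.0464.

β ≈ 0.046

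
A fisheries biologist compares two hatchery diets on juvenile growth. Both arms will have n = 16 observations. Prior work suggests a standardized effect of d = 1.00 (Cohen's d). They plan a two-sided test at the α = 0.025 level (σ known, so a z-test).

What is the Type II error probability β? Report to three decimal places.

Noncentrality parameter: δ = d·√(n/2) = 1.00 × √(16/2) = 2.8284
Critical value for a two-sided test at α = 0.025: z_{α/2} = 2.241.
Power = Φ(δ − 2.241) + Φ(−δ − 2.241) = Φ(0.587) + Φ(-5.070) = 0.7214 + 0.0000 = 0.7214.
Type II error: β = 1 − power = 1 − 0.7214 = 0.2786.

β ≈ 0.279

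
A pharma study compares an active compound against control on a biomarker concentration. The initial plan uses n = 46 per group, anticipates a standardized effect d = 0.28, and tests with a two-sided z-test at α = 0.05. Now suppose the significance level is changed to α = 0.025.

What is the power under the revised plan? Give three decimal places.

δ = d·√(n/2) = 0.28 × √(46/2) = 1.3428 (unchanged). New critical value: z_{0.0125} = 2.241.
Revised power = Φ(δ − 2.241) + Φ(−δ − 2.241) = Φ(-0.899) + Φ(-3.584) = 0.1844 + 0.0002 = 0.1846.

Power ≈ 0.185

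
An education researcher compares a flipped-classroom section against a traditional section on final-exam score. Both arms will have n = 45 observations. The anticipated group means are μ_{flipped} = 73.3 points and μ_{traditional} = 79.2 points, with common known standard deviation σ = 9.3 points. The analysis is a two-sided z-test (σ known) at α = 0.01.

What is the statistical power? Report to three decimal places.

Power ≈ 0.668

Standardized effect: d = |μ_{flipped} − μ_{traditional}| / σ = |73.3 − 79.2| / 9.3 = 0.6344
Noncentrality parameter: δ = d·√(n/2) = 0.6344 × √(45/2) = 3.0093
Two-sided α = 0.01 → critical value z_{0.005} = 2.576.
Power = Φ(δ − 2.576) + Φ(−δ − 2.576) = Φ(0.433) + Φ(-5.585) = 0.6677 + 0.0000 = 0.6677.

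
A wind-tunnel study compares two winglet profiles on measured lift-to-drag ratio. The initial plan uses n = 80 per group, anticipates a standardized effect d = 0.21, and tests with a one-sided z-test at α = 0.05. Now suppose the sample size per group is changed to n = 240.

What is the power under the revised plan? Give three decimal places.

Power ≈ 0.744

With n = 240 per group: δ = d·√(n/2) = 0.21 × √(240/2) = 2.3004. Critical value z_{0.05} = 1.645.
Revised power = Φ(δ − 1.645) = Φ(0.656) = 0.7440.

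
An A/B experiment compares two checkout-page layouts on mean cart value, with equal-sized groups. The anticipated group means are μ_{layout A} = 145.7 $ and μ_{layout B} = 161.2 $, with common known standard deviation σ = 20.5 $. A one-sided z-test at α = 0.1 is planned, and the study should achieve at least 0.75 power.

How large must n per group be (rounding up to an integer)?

Standardized effect: d = |μ_{layout A} − μ_{layout B}| / σ = |145.7 − 161.2| / 20.5 = 0.7561
For power 0.75 need Φ(δ − z_{0.1}) = 0.75, so δ = z_{0.1} + z_{0.25} = 1.282 + 0.674 = 1.956.
δ = d·√(n/2) ⇒ n = 2(δ/d)² = 2 × (1.956 / 0.7561)² = 13.39.
Rounding up, n = 14 per group.

n = 14 per group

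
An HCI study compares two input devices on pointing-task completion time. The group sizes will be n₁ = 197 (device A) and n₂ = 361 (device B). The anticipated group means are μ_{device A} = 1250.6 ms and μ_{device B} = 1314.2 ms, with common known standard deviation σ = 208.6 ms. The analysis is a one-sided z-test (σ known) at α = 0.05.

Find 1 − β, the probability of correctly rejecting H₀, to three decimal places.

Power ≈ 0.964

Standardized effect: d = |μ_{device A} − μ_{device B}| / σ = |1250.6 − 1314.2| / 208.6 = 0.3049
Noncentrality parameter: δ = d / √(1/n₁ + 1/n₂) = 0.3049 / √(1/197 + 1/361) = 3.4420
One-sided α = 0.05 → critical value z_{0.05} = 1.645.
Power = Φ(δ − 1.645) = Φ(1.797) = 0.9638.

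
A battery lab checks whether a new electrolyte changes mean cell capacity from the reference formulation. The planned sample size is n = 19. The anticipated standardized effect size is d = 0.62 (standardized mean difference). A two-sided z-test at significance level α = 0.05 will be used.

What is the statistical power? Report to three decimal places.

Power ≈ 0.771

Noncentrality parameter: δ = d·√n = 0.62 × √19 = 2.7025
Critical value for a two-sided test at α = 0.05: z_{α/2} = 1.960.
Power = Φ(δ − 1.960) + Φ(−δ − 1.960) = Φ(0.743) + Φ(-4.662) = 0.7711 + 0.0000 = 0.7711.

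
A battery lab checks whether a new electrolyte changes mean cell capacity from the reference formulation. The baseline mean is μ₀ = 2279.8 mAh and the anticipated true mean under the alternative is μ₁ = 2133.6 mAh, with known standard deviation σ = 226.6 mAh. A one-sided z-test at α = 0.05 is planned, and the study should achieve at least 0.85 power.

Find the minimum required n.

n = 18

Standardized effect: d = |μ₁ − μ₀| / σ = |2133.6 − 2279.8| / 226.6 = 0.6452
Set Φ(δ − 1.645) = 0.85; then δ − 1.645 = Φ⁻¹(0.85) = 1.036, giving δ = 2.681.
δ = d·√n ⇒ n = (δ/d)² = (2.681 / 0.6452)² = 17.27.
Rounding up, n = 18.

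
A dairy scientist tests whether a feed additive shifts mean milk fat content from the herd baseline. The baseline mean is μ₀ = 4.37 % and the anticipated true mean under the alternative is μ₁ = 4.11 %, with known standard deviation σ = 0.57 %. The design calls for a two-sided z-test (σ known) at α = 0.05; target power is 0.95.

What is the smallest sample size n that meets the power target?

n = 63

Standardized effect: d = |μ₁ − μ₀| / σ = |4.11 − 4.37| / 0.57 = 0.4561
For power 0.95 need Φ(δ − z_{0.025}) = 0.95, so δ = z_{0.025} + z_{0.05} = 1.960 + 1.645 = 3.605.
(Ignoring the negligible lower-tail rejection probability gives the usual closed-form inversion.)
δ = d·√n ⇒ n = (δ/d)² = (3.605 / 0.4561)² = 62.46.
Rounding up, n = 63.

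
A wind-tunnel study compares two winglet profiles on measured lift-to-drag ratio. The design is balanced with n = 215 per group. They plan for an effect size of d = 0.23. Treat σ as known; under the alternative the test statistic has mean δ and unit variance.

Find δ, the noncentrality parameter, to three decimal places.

δ = d·√(n/2) = 0.23 × √(215/2) = 2.3847

δ ≈ 2.385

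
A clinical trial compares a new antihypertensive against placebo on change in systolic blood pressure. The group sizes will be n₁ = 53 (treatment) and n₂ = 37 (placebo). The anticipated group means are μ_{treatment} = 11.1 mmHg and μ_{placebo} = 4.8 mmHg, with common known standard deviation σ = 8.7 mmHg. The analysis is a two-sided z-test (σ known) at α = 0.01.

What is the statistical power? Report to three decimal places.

Power ≈ 0.789

Standardized effect: d = |μ_{treatment} − μ_{placebo}| / σ = |11.1 − 4.8| / 8.7 = 0.7241
Noncentrality parameter: δ = d / √(1/n₁ + 1/n₂) = 0.7241 / √(1/53 + 1/37) = 3.3802
Critical value for a two-sided test at α = 0.01: z_{α/2} = 2.576.
Power = Φ(δ − 2.576) + Φ(−δ − 2.576) = Φ(0.804) + Φ(-5.956) = 0.7894 + 0.0000 = 0.7894.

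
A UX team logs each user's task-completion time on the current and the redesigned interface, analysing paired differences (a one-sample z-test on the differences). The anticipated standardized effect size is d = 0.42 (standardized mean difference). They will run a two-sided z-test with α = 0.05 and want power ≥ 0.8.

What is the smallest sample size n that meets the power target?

n = 45

For power 0.8 need Φ(δ − z_{0.025}) = 0.8, so δ = z_{0.025} + z_{0.20} = 1.960 + 0.842 = 2.802.
(The Φ(−δ − z_{α/2}) term is vanishingly small for δ > 0 and is dropped in the standard sample-size formula.)
δ = d·√n ⇒ n = (δ/d)² = (2.802 / 0.42)² = 44.49.
Round up to the next whole unit.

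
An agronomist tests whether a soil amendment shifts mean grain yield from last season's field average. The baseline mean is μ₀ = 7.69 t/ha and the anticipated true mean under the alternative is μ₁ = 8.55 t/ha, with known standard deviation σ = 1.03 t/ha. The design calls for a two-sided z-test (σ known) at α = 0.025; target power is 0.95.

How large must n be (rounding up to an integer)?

n = 22

Standardized effect: d = |μ₁ − μ₀| / σ = |8.55 − 7.69| / 1.03 = 0.8350
Set Φ(δ − 2.241) = 0.95; then δ − 2.241 = Φ⁻¹(0.95) = 1.645, giving δ = 3.886.
(Ignoring the negligible lower-tail rejection probability gives the usual closed-form inversion.)
δ = d·√n ⇒ n = (δ/d)² = (3.886 / 0.8350)² = 21.66.
Rounding up, n = 22.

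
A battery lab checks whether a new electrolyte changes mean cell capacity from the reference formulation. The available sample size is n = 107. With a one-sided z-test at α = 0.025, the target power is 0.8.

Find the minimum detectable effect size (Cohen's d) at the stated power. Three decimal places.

d ≈ 0.271

Required noncentrality: δ = z_{0.025} + z_{0.20} = 1.960 + 0.842 = 2.802.
δ = d·√n ⇒ d = δ/√n = 2.802/√107 = 0.2708.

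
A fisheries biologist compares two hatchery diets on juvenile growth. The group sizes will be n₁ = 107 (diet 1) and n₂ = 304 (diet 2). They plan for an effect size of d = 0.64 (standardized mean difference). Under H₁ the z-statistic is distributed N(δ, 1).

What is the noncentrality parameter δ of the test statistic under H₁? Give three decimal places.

δ ≈ 5.694

The noncentrality parameter scales effect size by the design's sample-size factor: δ = d / √(1/n₁ + 1/n₂) = 0.64 / √(1/107 + 1/304) = 5.6936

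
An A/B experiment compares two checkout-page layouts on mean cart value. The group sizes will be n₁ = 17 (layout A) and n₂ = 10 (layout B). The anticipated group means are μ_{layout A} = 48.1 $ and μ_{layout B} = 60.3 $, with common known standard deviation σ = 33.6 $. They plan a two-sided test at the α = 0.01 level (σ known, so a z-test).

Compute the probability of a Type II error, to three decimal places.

Standardized effect: d = |μ_{layout A} − μ_{layout B}| / σ = |48.1 − 60.3| / 33.6 = 0.3631
Noncentrality parameter: δ = d / √(1/n₁ + 1/n₂) = 0.3631 / √(1/17 + 1/10) = 0.9111
Two-sided α = 0.01 → critical value z_{0.005} = 2.576.
Power = Φ(δ − 2.576) + Φ(−δ − 2.576) = Φ(-1.665) + Φ(-3.487) = 0.0480 + 0.0002 = 0.0482.
Type II error: β = 1 − power = 1 − 0.0482 = 0.9518.

β ≈ 0.952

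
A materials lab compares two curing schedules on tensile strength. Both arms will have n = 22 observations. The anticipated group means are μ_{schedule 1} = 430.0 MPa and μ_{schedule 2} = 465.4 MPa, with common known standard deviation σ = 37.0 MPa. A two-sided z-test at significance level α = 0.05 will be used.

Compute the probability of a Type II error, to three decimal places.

β ≈ 0.113

Standardized effect: d = |μ_{schedule 1} − μ_{schedule 2}| / σ = |430.0 − 465.4| / 37.0 = 0.9568
Noncentrality parameter: δ = d·√(n/2) = 0.9568 × √(22/2) = 3.1732
Two-sided α = 0.05 → critical value z_{0.025} = 1.960.
Power = Φ(δ − 1.960) + Φ(−δ − 1.960) = Φ(1.213) + Φ(-5.133) = 0.8875 + 0.0000 = 0.8875.
Type II error: β = 1 − power = 1 − 0.8875 = 0.1125.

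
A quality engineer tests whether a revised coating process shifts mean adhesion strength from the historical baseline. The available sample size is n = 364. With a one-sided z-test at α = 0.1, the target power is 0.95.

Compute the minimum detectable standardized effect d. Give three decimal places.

Need Φ(δ − 1.282) = 0.95, so δ = 1.282 + 1.645 = 2.926.
δ = d·√n ⇒ d = δ/√n = 2.926/√364 = 0.1534.

d ≈ 0.153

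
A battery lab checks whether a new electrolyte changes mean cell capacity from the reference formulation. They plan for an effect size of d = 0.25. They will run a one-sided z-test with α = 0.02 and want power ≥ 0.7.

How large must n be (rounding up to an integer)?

Set Φ(δ − 2.054) = 0.7; then δ − 2.054 = Φ⁻¹(0.7) = 0.524, giving δ = 2.578.
δ = d·√n ⇒ n = (δ/d)² = (2.578 / 0.25)² = 106.35.
Round up to the next whole unit.

n = 107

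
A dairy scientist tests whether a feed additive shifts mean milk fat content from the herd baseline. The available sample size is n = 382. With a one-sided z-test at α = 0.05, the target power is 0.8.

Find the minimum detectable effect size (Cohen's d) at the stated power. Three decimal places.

Need Φ(δ − 1.645) = 0.8, so δ = 1.645 + 0.842 = 2.486.
δ = d·√n ⇒ d = δ/√n = 2.486/√382 = 0.1272.

d ≈ 0.127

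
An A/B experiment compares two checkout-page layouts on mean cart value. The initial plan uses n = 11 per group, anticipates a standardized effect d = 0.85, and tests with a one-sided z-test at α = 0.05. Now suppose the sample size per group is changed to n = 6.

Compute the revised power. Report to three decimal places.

With n = 6 per group: δ = d·√(n/2) = 0.85 × √(6/2) = 1.4722. Critical value z_{0.05} = 1.645.
Revised power = Φ(δ − 1.645) = Φ(-0.173) = 0.4315.

Power ≈ 0.431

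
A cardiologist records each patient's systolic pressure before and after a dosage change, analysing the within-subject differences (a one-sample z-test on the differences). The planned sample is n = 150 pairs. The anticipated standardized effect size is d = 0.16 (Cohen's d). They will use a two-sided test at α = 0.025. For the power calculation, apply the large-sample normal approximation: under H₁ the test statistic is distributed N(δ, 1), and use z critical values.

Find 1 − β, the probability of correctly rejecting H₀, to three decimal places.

Power ≈ 0.389

Noncentrality parameter: δ = d·√n = 0.16 × √150 = 1.9596
Critical value for a two-sided test at α = 0.025: z_{α/2} = 2.241.
Power = Φ(δ − 2.241) + Φ(−δ − 2.241) = Φ(-0.282) + Φ(-4.201) = 0.3890 + 0.0000 = 0.3891.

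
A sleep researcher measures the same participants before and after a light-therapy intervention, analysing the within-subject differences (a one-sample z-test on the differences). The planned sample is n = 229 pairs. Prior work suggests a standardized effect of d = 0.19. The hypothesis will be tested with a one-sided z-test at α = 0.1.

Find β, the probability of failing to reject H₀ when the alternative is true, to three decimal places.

β ≈ 0.056

Noncentrality parameter: δ = d·√n = 0.19 × √229 = 2.8752
One-sided α = 0.1 → critical value z_{0.1} = 1.282.
Power = Φ(δ − 1.282) = Φ(1.594) = 0.9445.
Type II error: β = 1 − power = 1 − 0.9445 = 0.0555.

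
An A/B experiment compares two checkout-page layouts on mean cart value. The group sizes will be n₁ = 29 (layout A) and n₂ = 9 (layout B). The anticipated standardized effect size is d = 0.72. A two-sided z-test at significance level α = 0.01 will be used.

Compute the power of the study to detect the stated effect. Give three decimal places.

Power ≈ 0.245

Noncentrality parameter: λ = d / √(1/n₁ + 1/n₂) = 0.72 / √(1/29 + 1/9) = 1.8870
Two-sided α = 0.01 → critical value z_{0.005} = 2.576.
Power = Φ(λ − 2.576) + Φ(−λ − 2.576) = Φ(-0.689) + Φ(-4.463) = 0.2455 + 0.0000 = 0.2455.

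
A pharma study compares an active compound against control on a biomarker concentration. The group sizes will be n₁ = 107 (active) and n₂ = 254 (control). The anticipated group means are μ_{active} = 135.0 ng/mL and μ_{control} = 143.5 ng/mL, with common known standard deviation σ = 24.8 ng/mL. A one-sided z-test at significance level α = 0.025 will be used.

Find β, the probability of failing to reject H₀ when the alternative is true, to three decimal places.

β ≈ 0.155

Standardized effect: d = |μ_{active} − μ_{control}| / σ = |135.0 − 143.5| / 24.8 = 0.3427
Noncentrality parameter: δ = d / √(1/n₁ + 1/n₂) = 0.3427 / √(1/107 + 1/254) = 2.9739
Critical value for a one-sided test at α = 0.025: z_α = 1.960.
Power = P(Z > 1.960 − δ) = Φ(1.014) = 0.8447.
Type II error: β = 1 − power = 1 − 0.8447 = 0.1553.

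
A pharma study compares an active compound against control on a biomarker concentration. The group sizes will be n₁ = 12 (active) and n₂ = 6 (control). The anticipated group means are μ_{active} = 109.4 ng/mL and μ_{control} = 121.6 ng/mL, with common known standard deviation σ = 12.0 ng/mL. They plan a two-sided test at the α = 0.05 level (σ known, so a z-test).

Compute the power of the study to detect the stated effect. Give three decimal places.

Power ≈ 0.529

Standardized effect: d = |μ_{active} − μ_{control}| / σ = |109.4 − 121.6| / 12.0 = 1.0167
Noncentrality parameter: δ = d / √(1/n₁ + 1/n₂) = 1.0167 / √(1/12 + 1/6) = 2.0333
Two-sided α = 0.05 → critical value z_{0.025} = 1.960.
Power = Φ(δ − 1.960) + Φ(−δ − 1.960) = Φ(0.073) + Φ(-3.993) = 0.5292 + 0.0000 = 0.5293.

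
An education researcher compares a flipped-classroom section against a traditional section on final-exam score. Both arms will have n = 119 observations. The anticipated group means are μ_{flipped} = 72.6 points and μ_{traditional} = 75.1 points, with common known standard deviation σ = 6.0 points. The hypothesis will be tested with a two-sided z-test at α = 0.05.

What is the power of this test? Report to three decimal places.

Standardized effect: d = |μ_{flipped} − μ_{traditional}| / σ = |72.6 − 75.1| / 6.0 = 0.4167
Noncentrality parameter: δ = d·√(n/2) = 0.4167 × √(119/2) = 3.2140
Critical value for a two-sided test at α = 0.05: z_{α/2} = 1.960.
Power = Φ(δ − 1.960) + Φ(−δ − 1.960) = Φ(1.254) + Φ(-5.174) = 0.8951 + 0.0000 = 0.8951.

Power ≈ 0.895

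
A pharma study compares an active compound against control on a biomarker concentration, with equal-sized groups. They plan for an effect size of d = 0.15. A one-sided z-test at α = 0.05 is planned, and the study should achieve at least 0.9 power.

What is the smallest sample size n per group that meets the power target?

n = 762 per group

Set Φ(δ − 1.645) = 0.9; then δ − 1.645 = Φ⁻¹(0.9) = 1.282, giving δ = 2.926.
δ = d·√(n/2) ⇒ n = 2(δ/d)² = 2 × (2.926 / 0.15)² = 761.23.
Round up to the next whole unit.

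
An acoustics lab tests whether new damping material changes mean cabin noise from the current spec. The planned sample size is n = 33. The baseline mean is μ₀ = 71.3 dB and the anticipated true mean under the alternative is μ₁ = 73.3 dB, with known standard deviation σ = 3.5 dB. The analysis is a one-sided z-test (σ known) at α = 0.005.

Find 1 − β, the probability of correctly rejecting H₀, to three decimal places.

Power ≈ 0.760

Standardized effect: d = |μ₁ − μ₀| / σ = |73.3 − 71.3| / 3.5 = 0.5714
Noncentrality parameter: δ = d·√n = 0.5714 × √33 = 3.2826
Critical value for a one-sided test at α = 0.005: z_α = 2.576.
Power = Φ(δ − 2.576) = Φ(0.707) = 0.7601.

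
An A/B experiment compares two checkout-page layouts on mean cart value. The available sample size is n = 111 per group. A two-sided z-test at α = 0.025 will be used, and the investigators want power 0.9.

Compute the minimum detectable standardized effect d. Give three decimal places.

d ≈ 0.473

Need Φ(δ − 2.241) = 0.9, so δ = 2.241 + 1.282 = 3.523.
(The second rejection-region term Φ(−δ − z_{α/2}) is negligible and dropped.)
δ = d·√(n/2) ⇒ d = δ/√(n/2) = 3.523/√(111/2) = 0.4729.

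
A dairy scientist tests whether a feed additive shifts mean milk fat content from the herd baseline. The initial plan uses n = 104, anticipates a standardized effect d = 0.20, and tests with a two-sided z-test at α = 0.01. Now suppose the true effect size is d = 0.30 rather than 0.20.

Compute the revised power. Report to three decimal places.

With d = 0.30: δ = d·√n = 0.30 × √104 = 3.0594. Critical value z_{0.005} = 2.576.
Revised power = Φ(δ − 2.576) + Φ(−δ − 2.576) = Φ(0.484) + Φ(-5.635) = 0.6857 + 0.0000 = 0.6857.

Power ≈ 0.686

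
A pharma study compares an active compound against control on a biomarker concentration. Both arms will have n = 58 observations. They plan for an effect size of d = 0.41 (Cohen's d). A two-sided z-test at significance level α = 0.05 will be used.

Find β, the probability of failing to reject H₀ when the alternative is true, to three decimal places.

β ≈ 0.402

Noncentrality parameter: δ = d·√(n/2) = 0.41 × √(58/2) = 2.2079
Two-sided α = 0.05 → critical value z_{0.025} = 1.960.
Power = Φ(δ − 1.960) + Φ(−δ − 1.960) = Φ(0.248) + Φ(-4.168) = 0.5979 + 0.0000 = 0.5979.
Type II error: β = 1 − power = 1 − 0.5979 = 0.4021.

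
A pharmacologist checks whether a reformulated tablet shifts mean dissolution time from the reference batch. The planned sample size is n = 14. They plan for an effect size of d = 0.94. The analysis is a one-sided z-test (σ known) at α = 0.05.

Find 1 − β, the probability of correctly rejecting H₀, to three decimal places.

Noncentrality parameter: δ = d·√n = 0.94 × √14 = 3.5172
Critical value for a one-sided test at α = 0.05: z_α = 1.645.
Power = P(Z > 1.645 − δ) = Φ(1.872) = 0.9694.

Power ≈ 0.969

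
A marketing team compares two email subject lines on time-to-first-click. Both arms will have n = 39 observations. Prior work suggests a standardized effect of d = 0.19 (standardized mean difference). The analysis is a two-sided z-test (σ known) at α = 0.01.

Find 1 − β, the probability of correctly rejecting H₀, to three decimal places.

Noncentrality parameter: δ = d·√(n/2) = 0.19 × √(39/2) = 0.8390
Critical value for a two-sided test at α = 0.01: z_{α/2} = 2.576.
Power = Φ(δ − 2.576) + Φ(−δ − 2.576) = Φ(-1.737) + Φ(-3.415) = 0.0412 + 0.0003 = 0.0415.

Power ≈ 0.042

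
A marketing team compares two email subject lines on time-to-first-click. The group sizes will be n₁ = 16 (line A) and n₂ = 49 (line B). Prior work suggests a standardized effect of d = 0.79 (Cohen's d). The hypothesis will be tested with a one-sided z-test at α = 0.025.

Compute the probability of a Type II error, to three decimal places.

Noncentrality parameter: δ = d / √(1/n₁ + 1/n₂) = 0.79 / √(1/16 + 1/49) = 2.7436
Critical value for a one-sided test at α = 0.025: z_α = 1.960.
Power = P(Z > 1.960 − δ) = Φ(0.784) = 0.7834.
Type II error: β = 1 − power = 1 − 0.7834 = 0.2166.

β ≈ 0.217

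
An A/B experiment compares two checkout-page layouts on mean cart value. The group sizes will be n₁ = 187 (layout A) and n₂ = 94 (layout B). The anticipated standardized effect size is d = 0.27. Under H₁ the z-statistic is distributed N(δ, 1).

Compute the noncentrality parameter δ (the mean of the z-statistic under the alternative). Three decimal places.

δ = d / √(1/n₁ + 1/n₂) = 0.27 / √(1/187 + 1/94) = 2.1355

δ ≈ 2.135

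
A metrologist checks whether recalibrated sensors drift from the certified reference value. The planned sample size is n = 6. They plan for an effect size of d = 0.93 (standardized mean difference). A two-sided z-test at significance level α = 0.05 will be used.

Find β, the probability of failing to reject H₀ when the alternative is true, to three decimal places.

β ≈ 0.375

Noncentrality parameter: δ = d·√n = 0.93 × √6 = 2.2780
Two-sided α = 0.05 → critical value z_{0.025} = 1.960.
Power = Φ(δ − 1.960) + Φ(−δ − 1.960) = Φ(0.318) + Φ(-4.238) = 0.6248 + 0.0000 = 0.6248.
Type II error: β = 1 − power = 1 − 0.6248 = 0.3752.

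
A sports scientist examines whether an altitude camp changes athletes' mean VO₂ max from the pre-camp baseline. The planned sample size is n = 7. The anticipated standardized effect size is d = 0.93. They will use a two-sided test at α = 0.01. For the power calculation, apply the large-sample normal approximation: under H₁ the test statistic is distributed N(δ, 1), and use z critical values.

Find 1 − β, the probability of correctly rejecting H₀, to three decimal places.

Noncentrality parameter: δ = d·√n = 0.93 × √7 = 2.4605
Two-sided α = 0.01 → critical value z_{0.005} = 2.576.
Power = Φ(δ − 2.576) + Φ(−δ − 2.576) = Φ(-0.115) + Φ(-5.036) = 0.4541 + 0.0000 = 0.4541.

Power ≈ 0.454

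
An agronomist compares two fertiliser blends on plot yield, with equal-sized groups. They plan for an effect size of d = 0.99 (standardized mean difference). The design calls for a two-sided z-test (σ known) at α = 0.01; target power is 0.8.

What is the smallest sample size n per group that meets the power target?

n = 24 per group

For power 0.8 need Φ(δ − z_{0.005}) = 0.8, so δ = z_{0.005} + z_{0.20} = 2.576 + 0.842 = 3.417.
(Ignoring the negligible lower-tail rejection probability gives the usual closed-form inversion.)
δ = d·√(n/2) ⇒ n = 2(δ/d)² = 2 × (3.417 / 0.99)² = 23.83.
Rounding up, n = 24 per group.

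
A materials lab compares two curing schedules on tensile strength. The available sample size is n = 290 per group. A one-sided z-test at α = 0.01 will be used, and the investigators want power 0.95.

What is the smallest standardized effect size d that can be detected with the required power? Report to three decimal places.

Need Φ(δ − 2.326) = 0.95, so δ = 2.326 + 1.645 = 3.971.
δ = d·√(n/2) ⇒ d = δ/√(n/2) = 3.971/√(290/2) = 0.3298.

d ≈ 0.330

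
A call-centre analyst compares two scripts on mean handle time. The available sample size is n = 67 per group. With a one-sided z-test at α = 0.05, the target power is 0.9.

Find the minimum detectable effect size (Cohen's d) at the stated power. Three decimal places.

d ≈ 0.506

Need Φ(δ − 1.645) = 0.9, so δ = 1.645 + 1.282 = 2.926.
δ = d·√(n/2) ⇒ d = δ/√(n/2) = 2.926/√(67/2) = 0.5056.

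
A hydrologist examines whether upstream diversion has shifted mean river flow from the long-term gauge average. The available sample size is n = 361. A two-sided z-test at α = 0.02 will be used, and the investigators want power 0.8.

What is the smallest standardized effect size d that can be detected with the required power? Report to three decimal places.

d ≈ 0.167

Required noncentrality: δ = z_{0.01} + z_{0.20} = 2.326 + 0.842 = 3.168.
(The second rejection-region term Φ(−δ − z_{α/2}) is negligible and dropped.)
δ = d·√n ⇒ d = δ/√n = 3.168/√361 = 0.1667.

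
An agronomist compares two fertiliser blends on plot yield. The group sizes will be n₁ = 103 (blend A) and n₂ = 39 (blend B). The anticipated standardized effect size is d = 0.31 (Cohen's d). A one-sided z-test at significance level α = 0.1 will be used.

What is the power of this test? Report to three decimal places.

Noncentrality parameter: δ = d / √(1/n₁ + 1/n₂) = 0.31 / √(1/103 + 1/39) = 1.6488
One-sided α = 0.1 → critical value z_{0.1} = 1.282.
Power = Φ(δ − 1.282) = Φ(0.367) = 0.6433.

Power ≈ 0.643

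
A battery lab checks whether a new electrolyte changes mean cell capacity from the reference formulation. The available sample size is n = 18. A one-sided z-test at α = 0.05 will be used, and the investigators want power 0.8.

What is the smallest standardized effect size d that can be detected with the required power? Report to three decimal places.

Required noncentrality: δ = z_{0.05} + z_{0.20} = 1.645 + 0.842 = 2.486.
δ = d·√n ⇒ d = δ/√n = 2.486/√18 = 0.5861.

d ≈ 0.586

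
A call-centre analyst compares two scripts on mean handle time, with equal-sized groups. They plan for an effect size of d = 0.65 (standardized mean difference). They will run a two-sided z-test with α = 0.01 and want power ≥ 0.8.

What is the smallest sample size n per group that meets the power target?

n = 56 per group

Set Φ(δ − 2.576) = 0.8; then δ − 2.576 = Φ⁻¹(0.8) = 0.842, giving δ = 3.417.
(Ignoring the negligible lower-tail rejection probability gives the usual closed-form inversion.)
δ = d·√(n/2) ⇒ n = 2(δ/d)² = 2 × (3.417 / 0.65)² = 55.29.
Round up to the next whole unit.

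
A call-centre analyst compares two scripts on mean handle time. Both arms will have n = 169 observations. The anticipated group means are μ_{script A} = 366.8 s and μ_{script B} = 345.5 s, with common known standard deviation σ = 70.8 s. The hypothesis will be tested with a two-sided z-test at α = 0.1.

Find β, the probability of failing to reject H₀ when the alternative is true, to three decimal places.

β ≈ 0.131

Standardized effect: d = |μ_{script A} − μ_{script B}| / σ = |366.8 − 345.5| / 70.8 = 0.3008
Noncentrality parameter: δ = d·√(n/2) = 0.3008 × √(169/2) = 2.7655
Two-sided α = 0.1 → critical value z_{0.05} = 1.645.
Power = Φ(δ − 1.645) + Φ(−δ − 1.645) = Φ(1.121) + Φ(-4.410) = 0.8688 + 0.0000 = 0.8688.
Type II error: β = 1 − power = 1 − 0.8688 = 0.1312.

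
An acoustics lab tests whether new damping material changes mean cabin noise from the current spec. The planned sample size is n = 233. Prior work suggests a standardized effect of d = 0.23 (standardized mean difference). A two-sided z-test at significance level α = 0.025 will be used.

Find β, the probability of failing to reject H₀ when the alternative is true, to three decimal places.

Noncentrality parameter: δ = d·√n = 0.23 × √233 = 3.5108
Two-sided α = 0.025 → critical value z_{0.0125} = 2.241.
Power = Φ(δ − 2.241) + Φ(−δ − 2.241) = Φ(1.269) + Φ(-5.752) = 0.8978 + 0.0000 = 0.8978.
Type II error: β = 1 − power = 1 − 0.8978 = 0.1022.

β ≈ 0.102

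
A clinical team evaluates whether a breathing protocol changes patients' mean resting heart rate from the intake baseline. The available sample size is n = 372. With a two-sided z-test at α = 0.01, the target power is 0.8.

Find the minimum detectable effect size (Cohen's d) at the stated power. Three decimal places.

d ≈ 0.177

Required noncentrality: δ = z_{0.005} + z_{0.20} = 2.576 + 0.842 = 3.417.
(Lower-tail contribution to power is negligible for δ > 0.)
δ = d·√n ⇒ d = δ/√n = 3.417/√372 = 0.1772.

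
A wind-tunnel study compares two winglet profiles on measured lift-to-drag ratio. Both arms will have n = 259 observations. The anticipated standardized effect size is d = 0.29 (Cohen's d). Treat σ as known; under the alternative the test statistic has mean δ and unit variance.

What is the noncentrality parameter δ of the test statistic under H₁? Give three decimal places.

δ = d·√(n/2) = 0.29 × √(259/2) = 3.3001

δ ≈ 3.300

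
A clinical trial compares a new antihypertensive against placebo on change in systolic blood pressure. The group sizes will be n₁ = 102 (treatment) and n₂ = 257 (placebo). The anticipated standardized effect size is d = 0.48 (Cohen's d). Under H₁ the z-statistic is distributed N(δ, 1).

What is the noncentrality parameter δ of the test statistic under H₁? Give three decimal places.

δ ≈ 4.102

The noncentrality parameter scales effect size by the design's sample-size factor: δ = d / √(1/n₁ + 1/n₂) = 0.48 / √(1/102 + 1/257) = 4.1017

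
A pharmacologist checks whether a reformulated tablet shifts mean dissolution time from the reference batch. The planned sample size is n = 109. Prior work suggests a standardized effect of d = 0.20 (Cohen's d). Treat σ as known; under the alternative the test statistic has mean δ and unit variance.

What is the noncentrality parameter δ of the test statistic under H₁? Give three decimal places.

The noncentrality parameter scales effect size by the design's sample-size factor: δ = d·√n = 0.20 × √109 = 2.0881

δ ≈ 2.088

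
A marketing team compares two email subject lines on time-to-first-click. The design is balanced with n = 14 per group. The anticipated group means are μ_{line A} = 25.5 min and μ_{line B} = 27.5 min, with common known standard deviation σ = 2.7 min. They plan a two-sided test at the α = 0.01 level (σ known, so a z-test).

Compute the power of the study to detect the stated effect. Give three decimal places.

Power ≈ 0.269

Standardized effect: d = |μ_{line A} − μ_{line B}| / σ = |25.5 − 27.5| / 2.7 = 0.7407
Noncentrality parameter: λ = d·√(n/2) = 0.7407 × √(14/2) = 1.9598
Critical value for a two-sided test at α = 0.01: z_{α/2} = 2.576.
Power = Φ(λ − 2.576) + Φ(−λ − 2.576) = Φ(-0.616) + Φ(-4.536) = 0.2689 + 0.0000 = 0.2689.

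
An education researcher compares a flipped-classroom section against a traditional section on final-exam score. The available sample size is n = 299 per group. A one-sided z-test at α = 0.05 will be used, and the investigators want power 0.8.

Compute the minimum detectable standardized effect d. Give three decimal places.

Need Φ(δ − 1.645) = 0.8, so δ = 1.645 + 0.842 = 2.486.
δ = d·√(n/2) ⇒ d = δ/√(n/2) = 2.486/√(299/2) = 0.2034.

d ≈ 0.203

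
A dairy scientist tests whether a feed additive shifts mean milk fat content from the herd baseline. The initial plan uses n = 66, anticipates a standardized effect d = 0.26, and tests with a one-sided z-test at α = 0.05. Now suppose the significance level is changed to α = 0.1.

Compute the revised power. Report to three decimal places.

Power ≈ 0.797

δ = d·√n = 0.26 × √66 = 2.1122 (unchanged). New critical value: z_{0.1} = 1.282.
Revised power = P(Z > 1.282 − δ) = Φ(0.831) = 0.7969.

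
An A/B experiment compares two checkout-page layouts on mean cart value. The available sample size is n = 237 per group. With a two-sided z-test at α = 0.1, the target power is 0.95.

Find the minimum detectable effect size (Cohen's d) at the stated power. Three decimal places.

Required noncentrality: δ = z_{0.05} + z_{0.05} = 1.645 + 1.645 = 3.290.
(Lower-tail contribution to power is negligible for δ > 0.)
δ = d·√(n/2) ⇒ d = δ/√(n/2) = 3.290/√(237/2) = 0.3022.

d ≈ 0.302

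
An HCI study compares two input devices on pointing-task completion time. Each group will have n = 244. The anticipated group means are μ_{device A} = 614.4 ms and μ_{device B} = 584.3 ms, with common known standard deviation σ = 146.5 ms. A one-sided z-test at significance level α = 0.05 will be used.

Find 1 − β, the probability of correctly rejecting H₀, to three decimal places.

Power ≈ 0.734

Standardized effect: d = |μ_{device A} − μ_{device B}| / σ = |614.4 − 584.3| / 146.5 = 0.2055
Noncentrality parameter: δ = d·√(n/2) = 0.2055 × √(244/2) = 2.2694
Critical value for a one-sided test at α = 0.05: z_α = 1.645.
Power = Φ(δ − 1.645) = Φ(0.625) = 0.7339.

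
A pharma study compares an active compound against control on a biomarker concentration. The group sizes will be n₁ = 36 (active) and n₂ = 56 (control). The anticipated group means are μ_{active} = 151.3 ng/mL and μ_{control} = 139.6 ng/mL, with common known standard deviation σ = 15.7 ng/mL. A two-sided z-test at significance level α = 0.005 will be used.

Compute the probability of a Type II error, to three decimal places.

Standardized effect: d = |μ_{active} − μ_{control}| / σ = |151.3 − 139.6| / 15.7 = 0.7452
Noncentrality parameter: δ = d / √(1/n₁ + 1/n₂) = 0.7452 / √(1/36 + 1/56) = 3.4885
Critical value for a two-sided test at α = 0.005: z_{α/2} = 2.807.
Power = Φ(δ − 2.807) + Φ(−δ − 2.807) = Φ(0.681) + Φ(-6.296) = 0.7522 + 0.0000 = 0.7522.
Type II error: β = 1 − power = 1 − 0.7522 = 0.2478.

β ≈ 0.248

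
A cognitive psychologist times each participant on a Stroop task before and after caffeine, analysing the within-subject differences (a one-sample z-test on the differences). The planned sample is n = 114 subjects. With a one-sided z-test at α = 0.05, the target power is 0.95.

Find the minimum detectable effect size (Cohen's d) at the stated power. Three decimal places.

d ≈ 0.308

Need Φ(δ − 1.645) = 0.95, so δ = 1.645 + 1.645 = 3.290.
δ = d·√n ⇒ d = δ/√n = 3.290/√114 = 0.3081.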